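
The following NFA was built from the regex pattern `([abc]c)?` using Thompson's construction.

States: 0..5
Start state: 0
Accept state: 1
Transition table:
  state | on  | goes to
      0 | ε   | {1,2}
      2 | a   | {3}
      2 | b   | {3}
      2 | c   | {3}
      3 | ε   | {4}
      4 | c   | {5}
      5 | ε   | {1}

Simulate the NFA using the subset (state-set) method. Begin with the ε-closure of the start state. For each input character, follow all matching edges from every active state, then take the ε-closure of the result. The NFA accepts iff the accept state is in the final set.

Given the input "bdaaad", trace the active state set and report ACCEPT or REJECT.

start: ε-closure({0}) = {0,1,2}
'b' @ 1: {3,4}
'd' @ 2: {}  — dead — no transitions
rest 'aaad' ignored (set empty)
end set {} — state 1 not in

Answer: REJECT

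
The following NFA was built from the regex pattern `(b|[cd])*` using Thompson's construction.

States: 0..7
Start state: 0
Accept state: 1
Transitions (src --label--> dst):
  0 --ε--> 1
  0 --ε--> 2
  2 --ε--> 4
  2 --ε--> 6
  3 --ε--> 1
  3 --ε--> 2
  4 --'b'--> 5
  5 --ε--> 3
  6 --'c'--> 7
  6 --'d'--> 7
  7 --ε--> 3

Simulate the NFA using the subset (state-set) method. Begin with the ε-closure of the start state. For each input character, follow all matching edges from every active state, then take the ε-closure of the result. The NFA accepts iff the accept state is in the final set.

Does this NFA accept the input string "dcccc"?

Answer: ACCEPT

Steps:
initial (ε-close {0}): {0,1,2,4,6}
'd' @ 1: {1,2,3,4,6,7}  (accept∈set)
'c' @ 2: {1,2,3,4,6,7}  (accept∈set)
'c' @ 3: {1,2,3,4,6,7}  (accept∈set)
'c' @ 4: {1,2,3,4,6,7}  (accept∈set)
'c' @ 5: {1,2,3,4,6,7}  (accept∈set)
final: {1,2,3,4,6,7}; accept 1 in set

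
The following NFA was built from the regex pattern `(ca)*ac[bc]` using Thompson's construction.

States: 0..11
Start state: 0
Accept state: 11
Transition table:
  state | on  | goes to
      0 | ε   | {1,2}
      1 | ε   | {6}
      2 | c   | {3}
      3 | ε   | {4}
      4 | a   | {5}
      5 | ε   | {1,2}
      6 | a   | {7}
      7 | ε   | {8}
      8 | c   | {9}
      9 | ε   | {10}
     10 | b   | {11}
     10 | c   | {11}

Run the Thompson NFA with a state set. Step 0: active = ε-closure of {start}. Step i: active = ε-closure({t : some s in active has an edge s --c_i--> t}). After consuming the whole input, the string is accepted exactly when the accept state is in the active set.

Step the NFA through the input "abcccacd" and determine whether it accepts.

S₀ = ε-closure({0}) = {0,1,2,6}
'a' @ 1: {7,8}
'b' @ 2: {}  — no active states
rest 'cccacd' ignored (set empty)
after full input: {}  (accept=11 not in)

Answer: REJECT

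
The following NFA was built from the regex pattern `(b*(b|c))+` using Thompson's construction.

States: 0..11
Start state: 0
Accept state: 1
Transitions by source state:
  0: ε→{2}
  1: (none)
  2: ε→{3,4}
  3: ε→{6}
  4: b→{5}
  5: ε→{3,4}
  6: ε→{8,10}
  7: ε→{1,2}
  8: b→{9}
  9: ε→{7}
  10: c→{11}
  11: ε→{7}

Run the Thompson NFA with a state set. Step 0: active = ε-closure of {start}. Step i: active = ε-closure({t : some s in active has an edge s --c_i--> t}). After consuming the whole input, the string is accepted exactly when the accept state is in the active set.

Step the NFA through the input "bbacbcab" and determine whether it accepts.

start: ε-closure({0}) = {0,2,3,4,6,8,10}
'b' @ 1: {1,2,3,4,5,6,7,8,9,10}  (accept∈set)
'b' @ 2: {1,2,3,4,5,6,7,8,9,10}  (accept∈set)
'a' @ 3: {}  — no active states
rest 'cbcab' ignored (set empty)
end set {} — state 1 not in

Answer: REJECT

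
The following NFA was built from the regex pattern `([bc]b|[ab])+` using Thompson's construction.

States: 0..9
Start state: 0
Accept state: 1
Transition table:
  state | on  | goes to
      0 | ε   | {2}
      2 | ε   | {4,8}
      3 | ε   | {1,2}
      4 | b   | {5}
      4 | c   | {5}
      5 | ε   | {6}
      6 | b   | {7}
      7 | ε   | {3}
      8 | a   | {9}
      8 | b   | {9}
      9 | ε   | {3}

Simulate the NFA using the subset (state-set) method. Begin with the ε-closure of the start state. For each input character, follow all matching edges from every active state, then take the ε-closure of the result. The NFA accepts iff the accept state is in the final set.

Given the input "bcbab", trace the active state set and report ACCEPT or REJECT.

initial (ε-close {0}): {0,2,4,8}
'b' @ 1: {1,2,3,4,5,6,8,9}  ✓accept
'c' @ 2: {5,6}
'b' @ 3: {1,2,3,4,7,8}  ✓accept
'a' @ 4: {1,2,3,4,8,9}  ✓accept
'b' @ 5: {1,2,3,4,5,6,8,9}  ✓accept
final: {1,2,3,4,5,6,8,9}; accept 1 in set

Answer: ACCEPT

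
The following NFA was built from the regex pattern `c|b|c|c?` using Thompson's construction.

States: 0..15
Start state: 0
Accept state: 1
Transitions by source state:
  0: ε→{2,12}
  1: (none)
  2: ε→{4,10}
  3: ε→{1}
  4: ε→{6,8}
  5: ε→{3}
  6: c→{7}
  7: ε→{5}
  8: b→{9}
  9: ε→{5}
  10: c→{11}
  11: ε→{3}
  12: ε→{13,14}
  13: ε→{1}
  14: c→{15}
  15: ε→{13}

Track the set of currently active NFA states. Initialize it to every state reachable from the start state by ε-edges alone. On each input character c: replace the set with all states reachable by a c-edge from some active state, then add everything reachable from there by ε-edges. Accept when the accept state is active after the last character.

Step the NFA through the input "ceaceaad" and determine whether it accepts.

Answer: REJECT

Trace:
S₀ = ε-closure({0}) = {0,1,2,4,6,8,10,12,13,14}
'c' @ 1: {1,3,5,7,11,13,15}  [accepting]
'e' @ 2: {}  — dead — no transitions
rest 'aceaad' ignored (set empty)
end set {} — state 1 not in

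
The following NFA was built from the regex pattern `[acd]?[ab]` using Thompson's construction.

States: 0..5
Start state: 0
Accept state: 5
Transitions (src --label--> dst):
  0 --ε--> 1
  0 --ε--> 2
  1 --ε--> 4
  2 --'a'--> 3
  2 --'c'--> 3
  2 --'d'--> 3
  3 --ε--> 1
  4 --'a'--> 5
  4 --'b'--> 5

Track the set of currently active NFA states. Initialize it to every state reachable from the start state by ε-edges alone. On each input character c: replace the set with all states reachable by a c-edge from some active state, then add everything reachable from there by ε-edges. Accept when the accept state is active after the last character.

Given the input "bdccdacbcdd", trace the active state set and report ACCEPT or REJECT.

initial (ε-close {0}): {0,1,2,4}
'b' @ 1: {5}  (accept∈set)
'd' @ 2: {}  — state set empty
rest 'ccdacbcdd' ignored (set empty)
final: {}; accept 5 not in set

Answer: REJECT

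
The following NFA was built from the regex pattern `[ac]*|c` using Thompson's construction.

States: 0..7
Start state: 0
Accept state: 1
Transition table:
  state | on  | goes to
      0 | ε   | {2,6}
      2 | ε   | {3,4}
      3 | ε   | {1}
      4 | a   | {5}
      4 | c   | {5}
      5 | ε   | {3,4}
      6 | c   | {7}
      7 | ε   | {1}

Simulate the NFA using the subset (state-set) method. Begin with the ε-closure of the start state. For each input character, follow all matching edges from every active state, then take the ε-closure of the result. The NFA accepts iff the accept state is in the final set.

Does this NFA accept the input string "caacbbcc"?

initial (ε-close {0}): {0,1,2,3,4,6}
'c' @ 1: {1,3,4,5,7}  [accepting]
'a' @ 2: {1,3,4,5}  [accepting]
'a' @ 3: {1,3,4,5}  [accepting]
'c' @ 4: {1,3,4,5}  [accepting]
'b' @ 5: {}  — dead — no transitions
rest 'bcc' ignored (set empty)
final: {}; accept 1 not in set

Answer: REJECT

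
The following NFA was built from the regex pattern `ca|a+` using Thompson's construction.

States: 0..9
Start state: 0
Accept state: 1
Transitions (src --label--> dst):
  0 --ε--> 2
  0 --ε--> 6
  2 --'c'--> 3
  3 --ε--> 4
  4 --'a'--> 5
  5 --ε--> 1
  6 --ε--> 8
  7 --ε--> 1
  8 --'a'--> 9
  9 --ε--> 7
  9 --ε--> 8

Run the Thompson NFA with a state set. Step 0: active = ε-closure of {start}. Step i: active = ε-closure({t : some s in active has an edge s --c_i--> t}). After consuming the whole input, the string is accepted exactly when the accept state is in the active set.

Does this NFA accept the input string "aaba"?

Answer: REJECT

Derivation:
initial (ε-close {0}): {0,2,6,8}
'a' @ 1: {1,7,8,9}  [accepting]
'a' @ 2: {1,7,8,9}  [accepting]
'b' @ 3: {}  — state set empty
rest 'a' ignored (set empty)
end set {} — state 1 not in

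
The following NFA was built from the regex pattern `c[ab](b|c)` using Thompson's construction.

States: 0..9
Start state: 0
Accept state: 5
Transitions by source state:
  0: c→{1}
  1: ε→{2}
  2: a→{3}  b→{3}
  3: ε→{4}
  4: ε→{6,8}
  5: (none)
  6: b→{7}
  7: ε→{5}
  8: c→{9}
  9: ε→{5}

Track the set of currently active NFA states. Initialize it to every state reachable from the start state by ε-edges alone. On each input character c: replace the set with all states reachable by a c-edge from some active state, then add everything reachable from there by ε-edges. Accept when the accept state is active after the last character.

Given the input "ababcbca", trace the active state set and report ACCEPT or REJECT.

Answer: REJECT

Steps:
initial (ε-close {0}): {0}
'a' @ 1: {}  — state set empty
rest 'babcbca' ignored (set empty)
end set {} — state 5 not in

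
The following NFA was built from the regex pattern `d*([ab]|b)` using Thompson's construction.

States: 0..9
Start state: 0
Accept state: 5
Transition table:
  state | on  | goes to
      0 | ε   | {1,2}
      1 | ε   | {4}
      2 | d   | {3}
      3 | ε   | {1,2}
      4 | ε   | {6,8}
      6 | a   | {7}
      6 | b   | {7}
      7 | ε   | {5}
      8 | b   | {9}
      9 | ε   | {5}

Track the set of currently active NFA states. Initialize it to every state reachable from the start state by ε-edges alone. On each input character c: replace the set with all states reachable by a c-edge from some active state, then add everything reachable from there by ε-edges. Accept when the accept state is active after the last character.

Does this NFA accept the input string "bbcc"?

Answer: REJECT

Derivation:
start: ε-closure({0}) = {0,1,2,4,6,8}
'b' @ 1: {5,7,9}  [accepting]
'b' @ 2: {}  — no active states
rest 'cc' ignored (set empty)
end set {} — state 5 not in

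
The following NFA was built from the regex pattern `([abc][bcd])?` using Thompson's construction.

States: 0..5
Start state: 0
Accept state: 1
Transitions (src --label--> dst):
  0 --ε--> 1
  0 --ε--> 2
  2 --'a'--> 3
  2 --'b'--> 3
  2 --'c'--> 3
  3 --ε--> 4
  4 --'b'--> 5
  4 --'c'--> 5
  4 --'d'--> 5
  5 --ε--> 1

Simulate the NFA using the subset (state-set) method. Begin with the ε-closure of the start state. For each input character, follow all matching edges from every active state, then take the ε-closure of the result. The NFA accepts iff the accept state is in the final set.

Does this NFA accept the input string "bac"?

Answer: REJECT

Steps:
S₀ = ε-closure({0}) = {0,1,2}
'b' @ 1: {3,4}
'a' @ 2: {}  — no active states
rest 'c' ignored (set empty)
final: {}; accept 1 not in set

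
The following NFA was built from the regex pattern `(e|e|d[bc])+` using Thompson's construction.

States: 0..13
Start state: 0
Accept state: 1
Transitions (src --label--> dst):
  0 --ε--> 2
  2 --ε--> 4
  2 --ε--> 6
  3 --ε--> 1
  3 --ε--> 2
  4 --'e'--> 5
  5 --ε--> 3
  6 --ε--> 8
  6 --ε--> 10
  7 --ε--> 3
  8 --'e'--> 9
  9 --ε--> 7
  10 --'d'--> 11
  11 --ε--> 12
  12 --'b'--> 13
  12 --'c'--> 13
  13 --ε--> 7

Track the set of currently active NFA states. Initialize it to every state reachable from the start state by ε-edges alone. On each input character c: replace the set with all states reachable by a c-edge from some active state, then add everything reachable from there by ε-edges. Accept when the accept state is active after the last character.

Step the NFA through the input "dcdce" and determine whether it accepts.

start: ε-closure({0}) = {0,2,4,6,8,10}
'd' @ 1: {11,12}
'c' @ 2: {1,2,3,4,6,7,8,10,13}  (accept∈set)
'd' @ 3: {11,12}
'c' @ 4: {1,2,3,4,6,7,8,10,13}  (accept∈set)
'e' @ 5: {1,2,3,4,5,6,7,8,9,10}  (accept∈set)
end set {1,2,3,4,5,6,7,8,9,10} — state 1 in

Answer: ACCEPT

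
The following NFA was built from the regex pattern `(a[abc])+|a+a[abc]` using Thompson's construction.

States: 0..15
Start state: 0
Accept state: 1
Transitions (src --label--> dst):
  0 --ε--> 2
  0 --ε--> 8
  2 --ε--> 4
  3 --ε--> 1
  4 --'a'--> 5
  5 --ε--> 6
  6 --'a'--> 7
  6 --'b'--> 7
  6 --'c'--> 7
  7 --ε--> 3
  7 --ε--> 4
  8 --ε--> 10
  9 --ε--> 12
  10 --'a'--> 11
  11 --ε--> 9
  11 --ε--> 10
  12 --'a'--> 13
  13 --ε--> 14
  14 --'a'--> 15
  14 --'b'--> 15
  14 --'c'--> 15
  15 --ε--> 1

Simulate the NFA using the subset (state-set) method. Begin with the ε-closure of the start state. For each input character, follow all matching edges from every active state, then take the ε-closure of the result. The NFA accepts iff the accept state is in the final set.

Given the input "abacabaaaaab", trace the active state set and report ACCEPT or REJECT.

Answer: ACCEPT

Trace:
S₀ = ε-closure({0}) = {0,2,4,8,10}
'a' @ 1: {5,6,9,10,11,12}
'b' @ 2: {1,3,4,7}  [accepting]
'a' @ 3: {5,6}
'c' @ 4: {1,3,4,7}  [accepting]
'a' @ 5: {5,6}
'b' @ 6: {1,3,4,7}  [accepting]
'a' @ 7: {5,6}
'a' @ 8: {1,3,4,7}  [accepting]
'a' @ 9: {5,6}
'a' @ 10: {1,3,4,7}  [accepting]
'a' @ 11: {5,6}
'b' @ 12: {1,3,4,7}  [accepting]
after full input: {1,3,4,7}  (accept=1 in)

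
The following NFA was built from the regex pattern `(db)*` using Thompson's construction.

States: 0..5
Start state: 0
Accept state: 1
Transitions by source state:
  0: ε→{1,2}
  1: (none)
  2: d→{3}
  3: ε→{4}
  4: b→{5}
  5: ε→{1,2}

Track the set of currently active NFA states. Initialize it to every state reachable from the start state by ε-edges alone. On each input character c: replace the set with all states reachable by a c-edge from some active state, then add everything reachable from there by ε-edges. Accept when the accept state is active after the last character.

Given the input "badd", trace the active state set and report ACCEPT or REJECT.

Answer: REJECT

Steps:
S₀ = ε-closure({0}) = {0,1,2}
'b' @ 1: {}  — dead — no transitions
rest 'add' ignored (set empty)
end set {} — state 1 not in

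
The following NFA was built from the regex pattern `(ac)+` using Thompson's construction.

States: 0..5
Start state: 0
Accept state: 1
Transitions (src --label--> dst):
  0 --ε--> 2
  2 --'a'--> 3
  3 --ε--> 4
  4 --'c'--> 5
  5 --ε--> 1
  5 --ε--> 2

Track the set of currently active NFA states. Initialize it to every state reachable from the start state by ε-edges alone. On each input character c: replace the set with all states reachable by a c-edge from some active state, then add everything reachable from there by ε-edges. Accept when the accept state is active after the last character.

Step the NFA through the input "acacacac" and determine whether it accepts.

S₀ = ε-closure({0}) = {0,2}
'a' @ 1: {3,4}
'c' @ 2: {1,2,5}  (accept∈set)
'a' @ 3: {3,4}
'c' @ 4: {1,2,5}  (accept∈set)
'a' @ 5: {3,4}
'c' @ 6: {1,2,5}  (accept∈set)
'a' @ 7: {3,4}
'c' @ 8: {1,2,5}  (accept∈set)
final: {1,2,5}; accept 1 in set

Answer: ACCEPT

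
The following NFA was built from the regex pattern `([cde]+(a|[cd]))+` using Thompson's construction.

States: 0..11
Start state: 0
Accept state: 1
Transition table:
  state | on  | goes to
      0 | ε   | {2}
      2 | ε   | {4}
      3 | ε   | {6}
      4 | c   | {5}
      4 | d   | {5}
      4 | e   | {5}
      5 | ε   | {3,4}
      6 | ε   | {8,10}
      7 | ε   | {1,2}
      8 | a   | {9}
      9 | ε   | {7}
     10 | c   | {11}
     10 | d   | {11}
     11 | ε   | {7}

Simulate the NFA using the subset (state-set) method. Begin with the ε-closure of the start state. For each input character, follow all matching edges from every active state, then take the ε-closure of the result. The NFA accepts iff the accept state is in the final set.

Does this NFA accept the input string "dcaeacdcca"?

initial (ε-close {0}): {0,2,4}
'd' @ 1: {3,4,5,6,8,10}
'c' @ 2: {1,2,3,4,5,6,7,8,10,11}  [accepting]
'a' @ 3: {1,2,4,7,9}  [accepting]
'e' @ 4: {3,4,5,6,8,10}
'a' @ 5: {1,2,4,7,9}  [accepting]
'c' @ 6: {3,4,5,6,8,10}
'd' @ 7: {1,2,3,4,5,6,7,8,10,11}  [accepting]
'c' @ 8: {1,2,3,4,5,6,7,8,10,11}  [accepting]
'c' @ 9: {1,2,3,4,5,6,7,8,10,11}  [accepting]
'a' @ 10: {1,2,4,7,9}  [accepting]
end set {1,2,4,7,9} — state 1 in

Answer: ACCEPT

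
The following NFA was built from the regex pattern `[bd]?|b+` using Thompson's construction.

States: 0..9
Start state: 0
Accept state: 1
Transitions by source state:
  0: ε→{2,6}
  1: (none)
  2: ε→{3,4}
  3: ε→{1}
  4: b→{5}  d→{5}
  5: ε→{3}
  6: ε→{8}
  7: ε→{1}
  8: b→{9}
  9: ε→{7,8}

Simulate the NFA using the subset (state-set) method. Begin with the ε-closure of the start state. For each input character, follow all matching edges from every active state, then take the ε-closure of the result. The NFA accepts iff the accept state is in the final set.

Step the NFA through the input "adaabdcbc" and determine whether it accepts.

initial (ε-close {0}): {0,1,2,3,4,6,8}
'a' @ 1: {}  — state set empty
rest 'daabdcbc' ignored (set empty)
end set {} — state 1 not in

Answer: REJECT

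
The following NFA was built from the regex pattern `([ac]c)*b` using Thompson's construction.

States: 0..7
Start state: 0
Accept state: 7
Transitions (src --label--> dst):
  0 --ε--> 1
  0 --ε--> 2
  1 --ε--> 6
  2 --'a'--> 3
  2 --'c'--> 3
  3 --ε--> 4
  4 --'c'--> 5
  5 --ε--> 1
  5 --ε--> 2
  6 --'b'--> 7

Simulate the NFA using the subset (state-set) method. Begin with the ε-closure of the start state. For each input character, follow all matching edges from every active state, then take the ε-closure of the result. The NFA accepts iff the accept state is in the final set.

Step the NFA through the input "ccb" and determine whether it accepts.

S₀ = ε-closure({0}) = {0,1,2,6}
'c' @ 1: {3,4}
'c' @ 2: {1,2,5,6}
'b' @ 3: {7}  ✓accept
end set {7} — state 7 in

Answer: ACCEPT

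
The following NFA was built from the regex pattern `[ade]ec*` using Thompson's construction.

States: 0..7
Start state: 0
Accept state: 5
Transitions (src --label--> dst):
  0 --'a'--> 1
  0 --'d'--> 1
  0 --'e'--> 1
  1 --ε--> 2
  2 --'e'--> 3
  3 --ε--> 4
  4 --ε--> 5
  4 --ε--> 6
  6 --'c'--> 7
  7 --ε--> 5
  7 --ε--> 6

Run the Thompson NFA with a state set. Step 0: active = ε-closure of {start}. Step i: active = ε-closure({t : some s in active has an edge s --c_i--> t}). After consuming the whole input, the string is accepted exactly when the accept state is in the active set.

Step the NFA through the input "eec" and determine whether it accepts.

S₀ = ε-closure({0}) = {0}
'e' @ 1: {1,2}
'e' @ 2: {3,4,5,6}  (accept∈set)
'c' @ 3: {5,6,7}  (accept∈set)
after full input: {5,6,7}  (accept=5 in)

Answer: ACCEPT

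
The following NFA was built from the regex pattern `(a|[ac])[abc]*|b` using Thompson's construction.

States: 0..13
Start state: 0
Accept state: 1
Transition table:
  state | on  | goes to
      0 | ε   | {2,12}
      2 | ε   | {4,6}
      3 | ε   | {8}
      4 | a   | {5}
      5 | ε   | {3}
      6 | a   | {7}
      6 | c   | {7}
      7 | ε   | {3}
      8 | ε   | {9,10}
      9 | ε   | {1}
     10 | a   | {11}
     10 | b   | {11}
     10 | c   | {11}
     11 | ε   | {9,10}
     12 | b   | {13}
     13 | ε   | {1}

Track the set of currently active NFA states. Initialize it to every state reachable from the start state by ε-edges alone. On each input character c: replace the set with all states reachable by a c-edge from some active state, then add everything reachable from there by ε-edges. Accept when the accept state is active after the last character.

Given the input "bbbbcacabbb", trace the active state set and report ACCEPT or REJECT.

S₀ = ε-closure({0}) = {0,2,4,6,12}
'b' @ 1: {1,13}  ✓accept
'b' @ 2: {}  — dead — no transitions
rest 'bbcacabbb' ignored (set empty)
after full input: {}  (accept=1 not in)

Answer: REJECT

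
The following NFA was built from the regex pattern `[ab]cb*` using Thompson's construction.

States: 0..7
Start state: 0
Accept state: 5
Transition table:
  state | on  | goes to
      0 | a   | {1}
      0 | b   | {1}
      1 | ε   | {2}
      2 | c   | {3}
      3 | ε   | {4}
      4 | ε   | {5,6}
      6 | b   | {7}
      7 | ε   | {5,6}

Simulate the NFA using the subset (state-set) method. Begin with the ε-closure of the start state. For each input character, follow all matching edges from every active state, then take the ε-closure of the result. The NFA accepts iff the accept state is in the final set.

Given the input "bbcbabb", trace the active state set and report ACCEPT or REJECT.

Answer: REJECT

Steps:
start: ε-closure({0}) = {0}
'b' @ 1: {1,2}
'b' @ 2: {}  — dead — no transitions
rest 'cbabb' ignored (set empty)
after full input: {}  (accept=5 not in)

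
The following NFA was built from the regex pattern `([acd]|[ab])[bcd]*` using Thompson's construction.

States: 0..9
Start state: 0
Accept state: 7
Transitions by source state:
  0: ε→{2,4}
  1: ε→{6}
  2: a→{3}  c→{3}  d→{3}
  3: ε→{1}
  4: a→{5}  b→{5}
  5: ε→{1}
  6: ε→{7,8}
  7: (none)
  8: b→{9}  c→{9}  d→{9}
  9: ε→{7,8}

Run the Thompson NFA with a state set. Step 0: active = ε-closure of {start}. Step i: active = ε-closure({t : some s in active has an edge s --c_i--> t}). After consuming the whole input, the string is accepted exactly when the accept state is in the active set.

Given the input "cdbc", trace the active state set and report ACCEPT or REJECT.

Answer: ACCEPT

Trace:
S₀ = ε-closure({0}) = {0,2,4}
'c' @ 1: {1,3,6,7,8}  [accepting]
'd' @ 2: {7,8,9}  [accepting]
'b' @ 3: {7,8,9}  [accepting]
'c' @ 4: {7,8,9}  [accepting]
final: {7,8,9}; accept 7 in set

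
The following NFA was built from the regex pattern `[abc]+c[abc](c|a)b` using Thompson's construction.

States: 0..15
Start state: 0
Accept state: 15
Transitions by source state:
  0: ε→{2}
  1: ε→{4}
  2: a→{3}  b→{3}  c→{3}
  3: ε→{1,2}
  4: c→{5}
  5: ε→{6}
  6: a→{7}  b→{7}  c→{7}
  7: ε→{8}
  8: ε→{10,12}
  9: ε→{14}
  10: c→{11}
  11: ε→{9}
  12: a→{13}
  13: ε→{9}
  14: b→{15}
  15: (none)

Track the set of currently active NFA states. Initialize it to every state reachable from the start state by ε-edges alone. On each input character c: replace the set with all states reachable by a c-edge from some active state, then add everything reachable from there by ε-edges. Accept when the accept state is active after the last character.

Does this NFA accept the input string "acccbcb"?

Answer: ACCEPT

Derivation:
start: ε-closure({0}) = {0,2}
'a' @ 1: {1,2,3,4}
'c' @ 2: {1,2,3,4,5,6}
'c' @ 3: {1,2,3,4,5,6,7,8,10,12}
'c' @ 4: {1,2,3,4,5,6,7,8,9,10,11,12,14}
'b' @ 5: {1,2,3,4,7,8,10,12,15}  ✓accept
'c' @ 6: {1,2,3,4,5,6,9,11,14}
'b' @ 7: {1,2,3,4,7,8,10,12,15}  ✓accept
final: {1,2,3,4,7,8,10,12,15}; accept 15 in set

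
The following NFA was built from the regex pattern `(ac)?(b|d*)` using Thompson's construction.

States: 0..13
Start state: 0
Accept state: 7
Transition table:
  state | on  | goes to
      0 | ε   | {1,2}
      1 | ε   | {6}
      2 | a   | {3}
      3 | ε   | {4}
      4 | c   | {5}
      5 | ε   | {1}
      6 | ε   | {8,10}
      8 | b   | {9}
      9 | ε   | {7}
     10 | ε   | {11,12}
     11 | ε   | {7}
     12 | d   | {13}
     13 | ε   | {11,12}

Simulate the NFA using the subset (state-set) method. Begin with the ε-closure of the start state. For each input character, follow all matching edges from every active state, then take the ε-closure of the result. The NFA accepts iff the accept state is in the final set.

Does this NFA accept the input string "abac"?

Answer: REJECT

Trace:
initial (ε-close {0}): {0,1,2,6,7,8,10,11,12}
'a' @ 1: {3,4}
'b' @ 2: {}  — dead — no transitions
rest 'ac' ignored (set empty)
after full input: {}  (accept=7 not in)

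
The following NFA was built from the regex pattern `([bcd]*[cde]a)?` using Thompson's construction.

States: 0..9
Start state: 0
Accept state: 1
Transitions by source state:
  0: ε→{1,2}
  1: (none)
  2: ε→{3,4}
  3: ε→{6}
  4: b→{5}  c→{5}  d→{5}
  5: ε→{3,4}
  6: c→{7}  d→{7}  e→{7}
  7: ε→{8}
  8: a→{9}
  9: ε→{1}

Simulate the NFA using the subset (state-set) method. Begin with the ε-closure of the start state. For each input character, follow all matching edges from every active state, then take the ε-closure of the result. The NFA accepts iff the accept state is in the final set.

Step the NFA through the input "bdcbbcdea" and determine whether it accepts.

Answer: ACCEPT

Steps:
S₀ = ε-closure({0}) = {0,1,2,3,4,6}
'b' @ 1: {3,4,5,6}
'd' @ 2: {3,4,5,6,7,8}
'c' @ 3: {3,4,5,6,7,8}
'b' @ 4: {3,4,5,6}
'b' @ 5: {3,4,5,6}
'c' @ 6: {3,4,5,6,7,8}
'd' @ 7: {3,4,5,6,7,8}
'e' @ 8: {7,8}
'a' @ 9: {1,9}  ✓accept
after full input: {1,9}  (accept=1 in)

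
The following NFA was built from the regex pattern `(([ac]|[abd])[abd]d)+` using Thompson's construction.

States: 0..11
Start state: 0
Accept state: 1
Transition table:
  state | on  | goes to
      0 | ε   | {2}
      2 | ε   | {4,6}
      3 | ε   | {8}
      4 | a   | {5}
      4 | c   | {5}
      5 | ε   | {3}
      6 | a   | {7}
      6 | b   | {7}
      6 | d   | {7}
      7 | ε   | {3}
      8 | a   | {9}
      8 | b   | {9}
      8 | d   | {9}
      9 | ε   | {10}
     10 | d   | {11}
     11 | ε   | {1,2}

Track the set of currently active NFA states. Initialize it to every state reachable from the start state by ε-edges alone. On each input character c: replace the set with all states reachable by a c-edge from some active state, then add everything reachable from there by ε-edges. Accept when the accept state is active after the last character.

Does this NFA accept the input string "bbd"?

start: ε-closure({0}) = {0,2,4,6}
'b' @ 1: {3,7,8}
'b' @ 2: {9,10}
'd' @ 3: {1,2,4,6,11}  [accepting]
end set {1,2,4,6,11} — state 1 in

Answer: ACCEPT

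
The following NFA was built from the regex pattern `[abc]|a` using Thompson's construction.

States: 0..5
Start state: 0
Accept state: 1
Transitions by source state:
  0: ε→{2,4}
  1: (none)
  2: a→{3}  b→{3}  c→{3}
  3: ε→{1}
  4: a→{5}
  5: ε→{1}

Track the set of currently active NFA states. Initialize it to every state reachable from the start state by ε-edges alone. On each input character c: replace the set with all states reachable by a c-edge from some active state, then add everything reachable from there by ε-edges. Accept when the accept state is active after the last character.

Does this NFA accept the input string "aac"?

start: ε-closure({0}) = {0,2,4}
'a' @ 1: {1,3,5}  (accept∈set)
'a' @ 2: {}  — dead — no transitions
rest 'c' ignored (set empty)
end set {} — state 1 not in

Answer: REJECT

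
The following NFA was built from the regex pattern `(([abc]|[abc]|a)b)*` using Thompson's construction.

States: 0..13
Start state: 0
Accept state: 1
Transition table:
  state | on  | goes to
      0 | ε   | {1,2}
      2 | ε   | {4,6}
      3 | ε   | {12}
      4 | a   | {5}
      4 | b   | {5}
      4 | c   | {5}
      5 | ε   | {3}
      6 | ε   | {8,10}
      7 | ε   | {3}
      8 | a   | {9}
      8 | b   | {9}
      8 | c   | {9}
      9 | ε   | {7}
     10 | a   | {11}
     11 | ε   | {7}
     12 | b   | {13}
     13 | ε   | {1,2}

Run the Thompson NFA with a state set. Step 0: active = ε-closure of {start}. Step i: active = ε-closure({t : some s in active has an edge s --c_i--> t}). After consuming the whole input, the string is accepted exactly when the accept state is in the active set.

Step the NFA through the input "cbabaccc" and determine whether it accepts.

Answer: REJECT

Trace:
start: ε-closure({0}) = {0,1,2,4,6,8,10}
'c' @ 1: {3,5,7,9,12}
'b' @ 2: {1,2,4,6,8,10,13}  [accepting]
'a' @ 3: {3,5,7,9,11,12}
'b' @ 4: {1,2,4,6,8,10,13}  [accepting]
'a' @ 5: {3,5,7,9,11,12}
'c' @ 6: {}  — state set empty
rest 'cc' ignored (set empty)
final: {}; accept 1 not in set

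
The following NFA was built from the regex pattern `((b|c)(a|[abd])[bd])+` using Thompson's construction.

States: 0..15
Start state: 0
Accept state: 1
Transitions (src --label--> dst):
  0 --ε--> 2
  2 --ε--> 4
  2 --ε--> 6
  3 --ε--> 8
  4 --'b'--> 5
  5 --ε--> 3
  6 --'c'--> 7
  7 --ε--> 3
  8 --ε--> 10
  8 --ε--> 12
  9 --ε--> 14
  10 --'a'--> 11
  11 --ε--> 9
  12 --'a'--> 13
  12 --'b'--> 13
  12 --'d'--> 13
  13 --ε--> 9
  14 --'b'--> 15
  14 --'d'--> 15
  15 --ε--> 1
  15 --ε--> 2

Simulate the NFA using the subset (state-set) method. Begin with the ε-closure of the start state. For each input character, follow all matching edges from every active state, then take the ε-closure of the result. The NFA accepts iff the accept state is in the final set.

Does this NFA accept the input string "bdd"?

S₀ = ε-closure({0}) = {0,2,4,6}
'b' @ 1: {3,5,8,10,12}
'd' @ 2: {9,13,14}
'd' @ 3: {1,2,4,6,15}  [accepting]
final: {1,2,4,6,15}; accept 1 in set

Answer: ACCEPT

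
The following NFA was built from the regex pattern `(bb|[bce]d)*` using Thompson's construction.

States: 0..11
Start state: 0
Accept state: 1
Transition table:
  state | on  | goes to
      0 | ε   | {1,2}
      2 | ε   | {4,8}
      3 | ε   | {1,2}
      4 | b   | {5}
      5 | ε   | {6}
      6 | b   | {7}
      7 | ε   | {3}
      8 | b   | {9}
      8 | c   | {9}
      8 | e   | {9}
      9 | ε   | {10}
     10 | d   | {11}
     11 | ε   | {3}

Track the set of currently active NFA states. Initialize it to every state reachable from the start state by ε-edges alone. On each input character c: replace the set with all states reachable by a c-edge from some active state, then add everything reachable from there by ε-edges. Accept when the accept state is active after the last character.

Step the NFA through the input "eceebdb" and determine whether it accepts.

S₀ = ε-closure({0}) = {0,1,2,4,8}
'e' @ 1: {9,10}
'c' @ 2: {}  — dead — no transitions
rest 'eebdb' ignored (set empty)
end set {} — state 1 not in

Answer: REJECT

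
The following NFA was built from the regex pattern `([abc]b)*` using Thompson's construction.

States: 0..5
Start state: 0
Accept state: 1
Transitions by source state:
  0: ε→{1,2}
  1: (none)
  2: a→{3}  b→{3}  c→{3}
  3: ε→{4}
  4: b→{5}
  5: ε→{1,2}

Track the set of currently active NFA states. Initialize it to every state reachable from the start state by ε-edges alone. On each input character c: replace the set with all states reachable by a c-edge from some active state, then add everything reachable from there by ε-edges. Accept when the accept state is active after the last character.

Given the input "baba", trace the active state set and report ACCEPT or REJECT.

Answer: REJECT

Steps:
initial (ε-close {0}): {0,1,2}
'b' @ 1: {3,4}
'a' @ 2: {}  — dead — no transitions
rest 'ba' ignored (set empty)
final: {}; accept 1 not in set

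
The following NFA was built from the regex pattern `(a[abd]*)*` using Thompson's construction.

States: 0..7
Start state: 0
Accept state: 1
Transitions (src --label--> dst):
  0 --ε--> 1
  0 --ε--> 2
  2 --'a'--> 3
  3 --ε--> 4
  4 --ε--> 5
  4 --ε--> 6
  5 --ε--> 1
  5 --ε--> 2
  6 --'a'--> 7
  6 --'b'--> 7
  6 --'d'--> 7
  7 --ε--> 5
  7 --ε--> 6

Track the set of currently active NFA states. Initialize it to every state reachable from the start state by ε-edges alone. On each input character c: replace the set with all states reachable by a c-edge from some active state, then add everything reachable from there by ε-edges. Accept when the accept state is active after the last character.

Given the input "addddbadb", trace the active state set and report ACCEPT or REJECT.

Answer: ACCEPT

Derivation:
start: ε-closure({0}) = {0,1,2}
'a' @ 1: {1,2,3,4,5,6}  (accept∈set)
'd' @ 2: {1,2,5,6,7}  (accept∈set)
'd' @ 3: {1,2,5,6,7}  (accept∈set)
'd' @ 4: {1,2,5,6,7}  (accept∈set)
'd' @ 5: {1,2,5,6,7}  (accept∈set)
'b' @ 6: {1,2,5,6,7}  (accept∈set)
'a' @ 7: {1,2,3,4,5,6,7}  (accept∈set)
'd' @ 8: {1,2,5,6,7}  (accept∈set)
'b' @ 9: {1,2,5,6,7}  (accept∈set)
end set {1,2,5,6,7} — state 1 in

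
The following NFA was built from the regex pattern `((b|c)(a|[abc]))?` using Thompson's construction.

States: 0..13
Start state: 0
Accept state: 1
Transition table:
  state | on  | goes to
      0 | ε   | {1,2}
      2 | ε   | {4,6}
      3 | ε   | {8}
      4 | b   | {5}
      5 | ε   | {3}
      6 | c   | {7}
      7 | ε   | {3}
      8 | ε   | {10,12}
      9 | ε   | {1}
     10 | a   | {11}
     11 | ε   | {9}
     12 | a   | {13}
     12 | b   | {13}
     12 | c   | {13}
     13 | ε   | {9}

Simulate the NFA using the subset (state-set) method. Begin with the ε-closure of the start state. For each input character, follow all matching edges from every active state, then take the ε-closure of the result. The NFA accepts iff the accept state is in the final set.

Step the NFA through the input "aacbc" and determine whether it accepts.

Answer: REJECT

Steps:
S₀ = ε-closure({0}) = {0,1,2,4,6}
'a' @ 1: {}  — no active states
rest 'acbc' ignored (set empty)
end set {} — state 1 not in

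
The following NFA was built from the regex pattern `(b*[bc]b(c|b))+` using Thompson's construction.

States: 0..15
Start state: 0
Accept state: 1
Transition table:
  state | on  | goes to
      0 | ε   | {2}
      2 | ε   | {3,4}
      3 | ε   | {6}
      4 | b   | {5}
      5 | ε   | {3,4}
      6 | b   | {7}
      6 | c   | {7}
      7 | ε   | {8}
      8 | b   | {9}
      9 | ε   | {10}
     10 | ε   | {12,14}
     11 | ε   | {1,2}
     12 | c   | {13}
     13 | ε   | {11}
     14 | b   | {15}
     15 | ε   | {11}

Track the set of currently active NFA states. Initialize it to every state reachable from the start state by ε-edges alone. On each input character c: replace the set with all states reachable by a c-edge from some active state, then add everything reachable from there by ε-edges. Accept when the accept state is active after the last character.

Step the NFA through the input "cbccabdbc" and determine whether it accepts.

S₀ = ε-closure({0}) = {0,2,3,4,6}
'c' @ 1: {7,8}
'b' @ 2: {9,10,12,14}
'c' @ 3: {1,2,3,4,6,11,13}  ✓accept
'c' @ 4: {7,8}
'a' @ 5: {}  — dead — no transitions
rest 'bdbc' ignored (set empty)
end set {} — state 1 not in

Answer: REJECT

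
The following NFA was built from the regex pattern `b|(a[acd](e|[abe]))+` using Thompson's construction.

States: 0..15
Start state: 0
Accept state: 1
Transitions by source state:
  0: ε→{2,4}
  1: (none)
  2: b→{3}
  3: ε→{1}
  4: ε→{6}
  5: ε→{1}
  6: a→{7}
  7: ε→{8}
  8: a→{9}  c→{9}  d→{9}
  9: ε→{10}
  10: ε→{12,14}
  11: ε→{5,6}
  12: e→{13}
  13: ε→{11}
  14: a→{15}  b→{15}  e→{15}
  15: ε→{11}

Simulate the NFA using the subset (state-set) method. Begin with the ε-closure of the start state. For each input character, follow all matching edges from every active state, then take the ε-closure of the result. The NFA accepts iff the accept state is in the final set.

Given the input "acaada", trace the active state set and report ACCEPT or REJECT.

initial (ε-close {0}): {0,2,4,6}
'a' @ 1: {7,8}
'c' @ 2: {9,10,12,14}
'a' @ 3: {1,5,6,11,15}  (accept∈set)
'a' @ 4: {7,8}
'd' @ 5: {9,10,12,14}
'a' @ 6: {1,5,6,11,15}  (accept∈set)
after full input: {1,5,6,11,15}  (accept=1 in)

Answer: ACCEPT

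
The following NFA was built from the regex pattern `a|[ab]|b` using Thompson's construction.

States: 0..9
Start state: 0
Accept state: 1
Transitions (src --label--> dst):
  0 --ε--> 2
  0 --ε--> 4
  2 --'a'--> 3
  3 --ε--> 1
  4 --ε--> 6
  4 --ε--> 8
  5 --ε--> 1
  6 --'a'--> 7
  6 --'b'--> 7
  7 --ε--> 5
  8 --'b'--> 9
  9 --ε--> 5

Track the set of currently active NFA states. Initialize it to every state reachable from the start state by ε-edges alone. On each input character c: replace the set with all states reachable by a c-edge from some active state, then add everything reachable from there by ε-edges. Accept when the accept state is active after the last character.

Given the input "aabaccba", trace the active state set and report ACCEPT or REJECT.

Answer: REJECT

Steps:
S₀ = ε-closure({0}) = {0,2,4,6,8}
'a' @ 1: {1,3,5,7}  [accepting]
'a' @ 2: {}  — no active states
rest 'baccba' ignored (set empty)
end set {} — state 1 not in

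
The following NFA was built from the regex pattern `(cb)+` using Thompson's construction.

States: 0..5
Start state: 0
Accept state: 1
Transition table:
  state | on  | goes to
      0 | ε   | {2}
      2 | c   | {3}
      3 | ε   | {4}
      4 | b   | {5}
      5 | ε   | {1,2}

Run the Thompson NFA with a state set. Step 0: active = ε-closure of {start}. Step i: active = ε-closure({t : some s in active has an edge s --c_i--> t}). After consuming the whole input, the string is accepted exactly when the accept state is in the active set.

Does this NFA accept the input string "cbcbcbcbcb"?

initial (ε-close {0}): {0,2}
'c' @ 1: {3,4}
'b' @ 2: {1,2,5}  [accepting]
'c' @ 3: {3,4}
'b' @ 4: {1,2,5}  [accepting]
'c' @ 5: {3,4}
'b' @ 6: {1,2,5}  [accepting]
'c' @ 7: {3,4}
'b' @ 8: {1,2,5}  [accepting]
'c' @ 9: {3,4}
'b' @ 10: {1,2,5}  [accepting]
after full input: {1,2,5}  (accept=1 in)

Answer: ACCEPT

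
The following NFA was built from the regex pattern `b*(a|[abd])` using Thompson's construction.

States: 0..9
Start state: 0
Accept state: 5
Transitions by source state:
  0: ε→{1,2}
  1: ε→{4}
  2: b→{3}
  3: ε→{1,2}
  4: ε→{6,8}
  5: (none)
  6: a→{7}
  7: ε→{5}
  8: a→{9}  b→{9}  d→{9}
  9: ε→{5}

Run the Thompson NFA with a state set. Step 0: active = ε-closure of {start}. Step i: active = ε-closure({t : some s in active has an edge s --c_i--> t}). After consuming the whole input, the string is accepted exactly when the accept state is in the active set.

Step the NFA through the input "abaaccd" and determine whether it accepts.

Answer: REJECT

Trace:
start: ε-closure({0}) = {0,1,2,4,6,8}
'a' @ 1: {5,7,9}  (accept∈set)
'b' @ 2: {}  — dead — no transitions
rest 'aaccd' ignored (set empty)
end set {} — state 5 not in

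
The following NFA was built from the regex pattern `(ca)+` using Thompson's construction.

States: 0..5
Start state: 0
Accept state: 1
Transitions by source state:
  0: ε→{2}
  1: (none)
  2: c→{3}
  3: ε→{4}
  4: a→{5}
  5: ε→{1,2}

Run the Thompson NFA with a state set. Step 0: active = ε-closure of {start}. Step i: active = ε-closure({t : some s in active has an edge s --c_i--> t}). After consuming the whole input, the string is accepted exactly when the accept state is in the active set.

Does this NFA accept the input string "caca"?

initial (ε-close {0}): {0,2}
'c' @ 1: {3,4}
'a' @ 2: {1,2,5}  (accept∈set)
'c' @ 3: {3,4}
'a' @ 4: {1,2,5}  (accept∈set)
after full input: {1,2,5}  (accept=1 in)

Answer: ACCEPT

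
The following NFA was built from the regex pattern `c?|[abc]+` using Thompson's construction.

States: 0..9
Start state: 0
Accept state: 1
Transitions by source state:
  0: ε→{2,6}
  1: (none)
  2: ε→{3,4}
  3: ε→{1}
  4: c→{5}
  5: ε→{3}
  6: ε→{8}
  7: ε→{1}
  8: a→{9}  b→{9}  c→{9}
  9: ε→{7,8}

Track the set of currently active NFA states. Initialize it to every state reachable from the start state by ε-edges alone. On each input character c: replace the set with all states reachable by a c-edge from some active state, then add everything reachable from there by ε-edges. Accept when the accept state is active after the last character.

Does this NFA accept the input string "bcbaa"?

initial (ε-close {0}): {0,1,2,3,4,6,8}
'b' @ 1: {1,7,8,9}  (accept∈set)
'c' @ 2: {1,7,8,9}  (accept∈set)
'b' @ 3: {1,7,8,9}  (accept∈set)
'a' @ 4: {1,7,8,9}  (accept∈set)
'a' @ 5: {1,7,8,9}  (accept∈set)
end set {1,7,8,9} — state 1 in

Answer: ACCEPT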